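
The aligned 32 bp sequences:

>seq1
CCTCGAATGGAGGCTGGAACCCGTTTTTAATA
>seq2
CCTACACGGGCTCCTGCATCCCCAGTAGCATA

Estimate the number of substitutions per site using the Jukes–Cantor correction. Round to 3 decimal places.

The sequences differ at 15 of 32 sites, so p = 15/32 = 0.46875.
d = −(3/4) ln(1 − 4p/3) = −0.75 ln(1 − 0.625) = −0.75 ln(0.375)
  = −0.75 × (-0.980829) = 0.735622 substitutions/site.

0.736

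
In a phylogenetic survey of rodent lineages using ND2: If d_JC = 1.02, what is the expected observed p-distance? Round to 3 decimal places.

0.558

p = (3/4)(1 − e^(−4d/3)) = 0.75 × (1 − e^(-1.36)) = 0.75 × (1 − 0.256661) = 0.557504.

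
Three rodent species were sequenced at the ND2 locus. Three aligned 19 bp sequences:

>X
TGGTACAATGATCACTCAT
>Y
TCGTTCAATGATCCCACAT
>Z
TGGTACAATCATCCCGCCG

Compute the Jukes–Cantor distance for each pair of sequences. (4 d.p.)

X–Y: 4/19 sites differ → p ≈ 0.210526, d = −0.75 ln(1 − 0.280701) = 0.247109 ≈ 0.2471.
X–Z: 5/19 sites differ → p ≈ 0.263158, d = −0.75 ln(1 − 0.350877) = 0.324100 ≈ 0.3241.
Y–Z: 6/19 sites differ → p ≈ 0.315789, d = −0.75 ln(1 − 0.421052) = 0.409907 ≈ 0.4099.

d(X,Y) = 0.2471, d(X,Z) = 0.3241, d(Y,Z) = 0.4099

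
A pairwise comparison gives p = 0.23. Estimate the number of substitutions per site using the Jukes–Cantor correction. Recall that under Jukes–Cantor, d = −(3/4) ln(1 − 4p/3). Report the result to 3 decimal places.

d = −(3/4) ln(1 − 4p/3) = −0.75 ln(1 − 0.306667) = −0.75 ln(0.693333)
  = −0.75 × (-0.366245) = 0.274684 substitutions/site.

0.275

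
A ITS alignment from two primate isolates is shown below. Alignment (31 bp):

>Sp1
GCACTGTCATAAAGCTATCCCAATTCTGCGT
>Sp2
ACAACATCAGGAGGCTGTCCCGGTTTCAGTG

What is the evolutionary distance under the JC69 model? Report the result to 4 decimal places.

0.8740

The sequences differ at 16 of 31 sites, so p = 16/31 ≈ 0.516129.
d = −(3/4) ln(1 − 4p/3) = −0.75 ln(1 − 0.688172) = −0.75 ln(0.311828)
  = −0.75 × (-1.165304) = 0.873978 substitutions/site.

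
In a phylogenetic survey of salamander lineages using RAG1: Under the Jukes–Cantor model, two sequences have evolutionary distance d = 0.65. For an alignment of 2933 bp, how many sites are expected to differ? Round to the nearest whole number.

Invert JC69: p = (3/4)(1 − e^(−4d/3)) = 0.75 × (1 − e^(-0.866667)) = 0.75 × (1 − 0.420350) = 0.434738.
Expected differing sites = pL ≈ 0.434738 × 2933 = 1275.086554 ≈ 1275.

1275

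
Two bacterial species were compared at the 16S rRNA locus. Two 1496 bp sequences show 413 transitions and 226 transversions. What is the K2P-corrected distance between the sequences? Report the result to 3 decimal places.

0.697

P = 413/1496 ≈ 0.27607 and Q = 226/1496 ≈ 0.15107.
Under the Kimura two-parameter model, d = −½ ln(1 − 2P − Q) − ¼ ln(1 − 2Q).
1 − 2P − Q = 0.29679, giving −½ ln(0.29679) = 0.607365.
1 − 2Q = 0.69786, giving −¼ ln(0.69786) = 0.089934.
d = 0.607365 + 0.089934 = 0.697299.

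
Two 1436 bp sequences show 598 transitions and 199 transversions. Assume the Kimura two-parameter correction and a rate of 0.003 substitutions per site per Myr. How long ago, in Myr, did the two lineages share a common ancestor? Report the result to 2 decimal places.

P = 598/1436 ≈ 0.416435 and Q = 199/1436 ≈ 0.138579.
Under the Kimura two-parameter model, d = −½ ln(1 − 2P − Q) − ¼ ln(1 − 2Q).
1 − 2P − Q = 0.028551, giving −½ ln(0.028551) = 1.778032.
1 − 2Q = 0.722842, giving −¼ ln(0.722842) = 0.081141.
d = 1.778032 + 0.081141 = 1.859173.
Under a molecular clock d = 2μt, so t = d/(2μ) = 1.859173 / (2 × 0.003) = 309.86 Myr.

309.86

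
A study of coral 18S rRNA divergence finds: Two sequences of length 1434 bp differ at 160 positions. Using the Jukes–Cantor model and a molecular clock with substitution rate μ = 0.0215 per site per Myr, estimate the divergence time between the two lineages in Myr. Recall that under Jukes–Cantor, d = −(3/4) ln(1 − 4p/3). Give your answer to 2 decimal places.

2.81

p = 160/1434 ≈ 0.111576.
d = −(3/4) ln(1 − 4p/3) = −0.75 ln(1 − 0.148768) = −0.75 ln(0.851232)
  = −0.75 × (-0.161071) = 0.120803 substitutions/site.
Under a molecular clock d = 2μt, so t = d/(2μ) = 0.120803 / (2 × 0.0215) = 2.81 Myr.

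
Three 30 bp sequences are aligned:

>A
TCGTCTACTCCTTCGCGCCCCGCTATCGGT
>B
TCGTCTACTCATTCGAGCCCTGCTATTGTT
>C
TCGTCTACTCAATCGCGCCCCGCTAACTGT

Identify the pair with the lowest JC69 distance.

A and C

A–B: 5/30 differ, p = 0.167, d = 0.188.
A–C: 4/30 differ, p = 0.133, d = 0.147.
B–C: 7/30 differ, p = 0.233, d = 0.280.
The smallest distance is between A and C.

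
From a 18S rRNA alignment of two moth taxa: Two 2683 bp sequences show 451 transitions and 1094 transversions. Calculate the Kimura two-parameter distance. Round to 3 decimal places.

1.104

P = 451/2683 ≈ 0.168095 and Q = 1094/2683 ≈ 0.407753.
Under the Kimura two-parameter model, d = −½ ln(1 − 2P − Q) − ¼ ln(1 − 2Q).
1 − 2P − Q = 0.256057, giving −½ ln(0.256057) = 0.681178.
1 − 2Q = 0.184494, giving −¼ ln(0.184494) = 0.422535.
d = 0.681178 + 0.422535 = 1.103713.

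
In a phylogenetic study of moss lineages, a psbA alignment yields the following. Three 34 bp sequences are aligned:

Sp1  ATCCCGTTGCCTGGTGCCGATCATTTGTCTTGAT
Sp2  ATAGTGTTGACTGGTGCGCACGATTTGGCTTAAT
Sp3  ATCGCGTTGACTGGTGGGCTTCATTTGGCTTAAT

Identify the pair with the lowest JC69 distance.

Sp1–Sp2: 10/34 differ, p = 0.294, d = 0.373.
Sp1–Sp3: 8/34 differ, p = 0.235, d = 0.282.
Sp2–Sp3: 6/34 differ, p = 0.176, d = 0.201.
The smallest distance is between Sp2 and Sp3.

Sp2 and Sp3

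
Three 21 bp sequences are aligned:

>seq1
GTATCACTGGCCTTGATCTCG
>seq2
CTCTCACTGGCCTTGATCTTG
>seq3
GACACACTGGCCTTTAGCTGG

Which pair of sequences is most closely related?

seq1 and seq2

seq1–seq2: 3/21 differ, p = 0.143, d = 0.158.
seq1–seq3: 6/21 differ, p = 0.286, d = 0.360.
seq2–seq3: 6/21 differ, p = 0.286, d = 0.360.
The smallest distance is between seq1 and seq2.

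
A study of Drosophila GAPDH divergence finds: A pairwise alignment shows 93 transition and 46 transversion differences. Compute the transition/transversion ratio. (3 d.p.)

R = 93/46 = 2.021739… ≈ 2.022 (to 3 d.p.).

2.022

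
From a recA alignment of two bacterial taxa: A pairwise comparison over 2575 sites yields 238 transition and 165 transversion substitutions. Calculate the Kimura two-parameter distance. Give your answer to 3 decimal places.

P = 238/2575 ≈ 0.092427 and Q = 165/2575 ≈ 0.064078.
Under the Kimura two-parameter model, d = −½ ln(1 − 2P − Q) − ¼ ln(1 − 2Q).
1 − 2P − Q = 0.751068, giving −½ ln(0.751068) = 0.143130.
1 − 2Q = 0.871844, giving −¼ ln(0.871844) = 0.034286.
d = 0.143130 + 0.034286 = 0.177416.

0.177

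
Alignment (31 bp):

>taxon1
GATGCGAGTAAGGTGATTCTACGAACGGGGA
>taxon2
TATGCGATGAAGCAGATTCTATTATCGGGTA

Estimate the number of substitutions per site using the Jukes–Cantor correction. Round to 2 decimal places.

The sequences differ at 9 of 31 sites (1, 8, 9, 13, 14, 22, 23, 25, 30), so p = 9/31 ≈ 0.290323.
d = −(3/4) ln(1 − 4p/3) = −0.75 ln(1 − 0.387097) = −0.75 ln(0.612903)
  = −0.75 × (-0.489549) = 0.367162 substitutions/site.

0.37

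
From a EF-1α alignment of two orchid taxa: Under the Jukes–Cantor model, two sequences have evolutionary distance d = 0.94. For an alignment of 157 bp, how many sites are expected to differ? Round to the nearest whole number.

Invert JC69: p = (3/4)(1 − e^(−4d/3)) = 0.75 × (1 − e^(-1.253333)) = 0.75 × (1 − 0.285551) = 0.535837.
Expected differing sites = pL ≈ 0.535837 × 157 = 84.126409 ≈ 84.

84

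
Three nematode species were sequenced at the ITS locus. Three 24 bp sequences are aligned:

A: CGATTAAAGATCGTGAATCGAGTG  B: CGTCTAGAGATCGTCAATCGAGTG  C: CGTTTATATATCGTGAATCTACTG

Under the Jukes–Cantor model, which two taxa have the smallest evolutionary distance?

A–B: 4/24 differ, p = 0.167, d = 0.188.
A–C: 5/24 differ, p = 0.208, d = 0.244.
B–C: 6/24 differ, p = 0.250, d = 0.304.
The smallest distance is between A and B.

A and B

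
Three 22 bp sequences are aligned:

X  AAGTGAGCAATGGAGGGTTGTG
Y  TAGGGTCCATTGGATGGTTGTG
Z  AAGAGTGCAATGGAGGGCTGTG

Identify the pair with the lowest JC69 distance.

X and Z

X–Y: 6/22 differ, p = 0.273, d = 0.339.
X–Z: 3/22 differ, p = 0.136, d = 0.151.
Y–Z: 6/22 differ, p = 0.273, d = 0.339.
The smallest distance is between X and Z.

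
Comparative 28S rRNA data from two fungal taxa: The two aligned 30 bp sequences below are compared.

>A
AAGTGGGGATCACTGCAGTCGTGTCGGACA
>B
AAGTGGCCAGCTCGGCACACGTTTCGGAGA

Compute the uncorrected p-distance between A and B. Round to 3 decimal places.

0.300

The sequences differ at 9 of 30 positions (sites 7, 8, 10, 12, 14, 18, 19, 23, 29).
p = 9/30 = 0.300.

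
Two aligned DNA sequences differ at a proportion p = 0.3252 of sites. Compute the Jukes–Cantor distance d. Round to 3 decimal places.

d = −(3/4) ln(1 − 4p/3) = −0.75 ln(1 − 0.4336) = −0.75 ln(0.5664)
  = −0.75 × (-0.568455) = 0.426341 substitutions/site.

0.426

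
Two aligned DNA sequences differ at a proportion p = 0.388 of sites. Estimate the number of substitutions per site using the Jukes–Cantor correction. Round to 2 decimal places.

0.55

d = −(3/4) ln(1 − 4p/3) = −0.75 ln(1 − 0.517333) = −0.75 ln(0.482667)
  = −0.75 × (-0.728428) = 0.546321 substitutions/site.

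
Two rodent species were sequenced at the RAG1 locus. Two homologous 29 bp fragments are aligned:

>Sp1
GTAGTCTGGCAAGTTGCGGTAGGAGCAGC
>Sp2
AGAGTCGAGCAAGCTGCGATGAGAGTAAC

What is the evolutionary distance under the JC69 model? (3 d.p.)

The sequences differ at 10 of 29 sites (1, 2, 7, 8, 14, 19, 21, 22, 26, 28), so p = 10/29 ≈ 0.344828.
d = −(3/4) ln(1 − 4p/3) = −0.75 ln(1 − 0.459771) = −0.75 ln(0.540229)
  = −0.75 × (-0.615762) = 0.461822 substitutions/site.

0.462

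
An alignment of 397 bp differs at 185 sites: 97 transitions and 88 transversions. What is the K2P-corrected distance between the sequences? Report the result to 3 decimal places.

P = 97/397 ≈ 0.244332 and Q = 88/397 ≈ 0.221662.
Under the Kimura two-parameter model, d = −½ ln(1 − 2P − Q) − ¼ ln(1 − 2Q).
1 − 2P − Q = 0.289674, giving −½ ln(0.289674) = 0.619500.
1 − 2Q = 0.556676, giving −¼ ln(0.556676) = 0.146443.
d = 0.619500 + 0.146443 = 0.765943.

0.766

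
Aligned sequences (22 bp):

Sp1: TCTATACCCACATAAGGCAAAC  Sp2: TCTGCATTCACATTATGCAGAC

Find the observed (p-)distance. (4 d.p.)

0.3182

The sequences differ at 7 of 22 positions (sites 4, 5, 7, 8, 14, 16, 20).
p = 7/22 = 0.318181… ≈ 0.3182 (to 4 d.p.).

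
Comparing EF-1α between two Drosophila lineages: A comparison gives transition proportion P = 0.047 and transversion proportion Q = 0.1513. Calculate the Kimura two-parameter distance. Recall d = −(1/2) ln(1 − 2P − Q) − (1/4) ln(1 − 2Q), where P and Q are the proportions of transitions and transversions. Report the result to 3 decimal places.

0.231

Under the Kimura two-parameter model, d = −½ ln(1 − 2P − Q) − ¼ ln(1 − 2Q).
1 − 2P − Q = 0.7547, giving −½ ln(0.7547) = 0.140717.
1 − 2Q = 0.6974, giving −¼ ln(0.6974) = 0.090099.
d = 0.140717 + 0.090099 = 0.230816.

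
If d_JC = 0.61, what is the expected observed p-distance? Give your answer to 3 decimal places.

p = (3/4)(1 − e^(−4d/3)) = 0.75 × (1 − e^(-0.813333)) = 0.75 × (1 − 0.443378) = 0.417467.

0.417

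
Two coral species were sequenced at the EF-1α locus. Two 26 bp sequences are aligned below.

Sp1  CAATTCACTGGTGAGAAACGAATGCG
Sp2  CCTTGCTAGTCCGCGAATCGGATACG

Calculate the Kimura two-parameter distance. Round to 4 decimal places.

0.8443

Of 26 sites, 3 differences are transitions and 10 are transversions, so P = 3/26 ≈ 0.115385 and Q = 10/26 ≈ 0.384615.
Under the Kimura two-parameter model, d = −½ ln(1 − 2P − Q) − ¼ ln(1 − 2Q).
1 − 2P − Q = 0.384615, giving −½ ln(0.384615) = 0.477756.
1 − 2Q = 0.23077, giving −¼ ln(0.23077) = 0.366583.
d = 0.477756 + 0.366583 = 0.844339.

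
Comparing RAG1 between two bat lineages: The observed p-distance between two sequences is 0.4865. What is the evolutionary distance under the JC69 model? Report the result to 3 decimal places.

0.785

d = −(3/4) ln(1 − 4p/3) = −0.75 ln(1 − 0.648667) = −0.75 ln(0.351333)
  = −0.75 × (-1.046021) = 0.784516 substitutions/site.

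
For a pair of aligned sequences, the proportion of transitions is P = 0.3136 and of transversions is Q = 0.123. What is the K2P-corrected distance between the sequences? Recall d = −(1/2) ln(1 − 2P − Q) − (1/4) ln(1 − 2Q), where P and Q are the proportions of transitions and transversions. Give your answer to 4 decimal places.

Under the Kimura two-parameter model, d = −½ ln(1 − 2P − Q) − ¼ ln(1 − 2Q).
1 − 2P − Q = 0.2498, giving −½ ln(0.2498) = 0.693547.
1 − 2Q = 0.754, giving −¼ ln(0.754) = 0.070591.
d = 0.693547 + 0.070591 = 0.764138.

0.7641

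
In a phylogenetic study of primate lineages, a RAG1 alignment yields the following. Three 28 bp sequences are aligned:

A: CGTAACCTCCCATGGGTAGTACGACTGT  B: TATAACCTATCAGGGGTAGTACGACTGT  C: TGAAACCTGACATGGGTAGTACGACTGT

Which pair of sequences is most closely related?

A and C

A–B: 5/28 differ, p = 0.179, d = 0.204.
A–C: 4/28 differ, p = 0.143, d = 0.158.
B–C: 5/28 differ, p = 0.179, d = 0.204.
The smallest distance is between A and C.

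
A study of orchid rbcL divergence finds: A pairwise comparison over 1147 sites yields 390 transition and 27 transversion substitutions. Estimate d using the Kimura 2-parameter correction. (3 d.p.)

0.620

P = 390/1147 ≈ 0.340017 and Q = 27/1147 ≈ 0.02354.
Under the Kimura two-parameter model, d = −½ ln(1 − 2P − Q) − ¼ ln(1 − 2Q).
1 − 2P − Q = 0.296426, giving −½ ln(0.296426) = 0.607979.
1 − 2Q = 0.95292, giving −¼ ln(0.95292) = 0.012056.
d = 0.607979 + 0.012056 = 0.620035.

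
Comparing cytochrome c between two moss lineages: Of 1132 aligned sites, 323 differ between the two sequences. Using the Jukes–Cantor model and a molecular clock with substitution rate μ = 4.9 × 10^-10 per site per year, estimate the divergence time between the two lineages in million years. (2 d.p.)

p = 323/1132 ≈ 0.285336.
d = −(3/4) ln(1 − 4p/3) = −0.75 ln(1 − 0.380448) = −0.75 ln(0.619552)
  = −0.75 × (-0.478759) = 0.359069 substitutions/site.
Under a molecular clock d = 2μt, so t = d/(2μ) = 0.359069 / (2 × 4.9 × 10^-10) = 366.40 million years.

366.40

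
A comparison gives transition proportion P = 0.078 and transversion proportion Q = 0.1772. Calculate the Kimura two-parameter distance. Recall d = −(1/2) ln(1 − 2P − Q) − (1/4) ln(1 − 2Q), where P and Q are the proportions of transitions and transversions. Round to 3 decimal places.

Under the Kimura two-parameter model, d = −½ ln(1 − 2P − Q) − ¼ ln(1 − 2Q).
1 − 2P − Q = 0.6668, giving −½ ln(0.6668) = 0.202633.
1 − 2Q = 0.6456, giving −¼ ln(0.6456) = 0.109394.
d = 0.202633 + 0.109394 = 0.312027.

0.312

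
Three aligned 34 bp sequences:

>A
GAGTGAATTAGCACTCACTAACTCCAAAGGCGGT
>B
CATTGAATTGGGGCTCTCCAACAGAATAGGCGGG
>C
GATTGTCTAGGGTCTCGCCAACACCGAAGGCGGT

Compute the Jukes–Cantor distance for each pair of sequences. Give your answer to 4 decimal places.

d(A,B) = 0.4770, d(A,C) = 0.4234, d(B,C) = 0.4234

A–B: 12/34 sites differ → p ≈ 0.352941, d = −0.75 ln(1 − 0.470588) = 0.476991 ≈ 0.4770.
A–C: 11/34 sites differ → p ≈ 0.323529, d = −0.75 ln(1 − 0.431372) = 0.423397 ≈ 0.4234.
B–C: 11/34 sites differ → p ≈ 0.323529, d = −0.75 ln(1 − 0.431372) = 0.423397 ≈ 0.4234.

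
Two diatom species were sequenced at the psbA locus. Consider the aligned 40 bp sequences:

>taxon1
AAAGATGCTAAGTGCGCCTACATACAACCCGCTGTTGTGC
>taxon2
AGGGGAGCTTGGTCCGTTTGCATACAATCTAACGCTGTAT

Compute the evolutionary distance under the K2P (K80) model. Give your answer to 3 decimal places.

Of 40 sites, 14 differences are transitions and 4 are transversions, so P = 14/40 = 0.35 and Q = 4/40 = 0.1.
Under the Kimura two-parameter model, d = −½ ln(1 − 2P − Q) − ¼ ln(1 − 2Q).
1 − 2P − Q = 0.2, giving −½ ln(0.2) = 0.804719.
1 − 2Q = 0.8, giving −¼ ln(0.8) = 0.055786.
d = 0.804719 + 0.055786 = 0.860505.

0.861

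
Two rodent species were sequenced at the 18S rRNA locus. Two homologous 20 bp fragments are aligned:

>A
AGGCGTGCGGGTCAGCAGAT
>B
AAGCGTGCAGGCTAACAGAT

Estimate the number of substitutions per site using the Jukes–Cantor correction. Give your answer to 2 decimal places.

The sequences differ at 5 of 20 sites (2, 9, 12, 13, 15), so p = 5/20 = 0.25.
d = −(3/4) ln(1 − 4p/3) = −0.75 ln(1 − 0.333333) = −0.75 ln(0.666667)
  = −0.75 × (-0.405465) = 0.304099 substitutions/site.

0.30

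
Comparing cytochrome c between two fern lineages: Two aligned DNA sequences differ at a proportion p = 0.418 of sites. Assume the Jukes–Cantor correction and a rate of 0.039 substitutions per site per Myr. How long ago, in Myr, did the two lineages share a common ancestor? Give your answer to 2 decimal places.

d = −(3/4) ln(1 − 4p/3) = −0.75 ln(1 − 0.557333) = −0.75 ln(0.442667)
  = −0.75 × (-0.814937) = 0.611203 substitutions/site.
Under a molecular clock d = 2μt, so t = d/(2μ) = 0.611203 / (2 × 0.039) = 7.84 Myr.

7.84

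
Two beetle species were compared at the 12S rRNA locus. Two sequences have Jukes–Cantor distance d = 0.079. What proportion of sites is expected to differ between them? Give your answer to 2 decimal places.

p = (3/4)(1 − e^(−4d/3)) = 0.75 × (1 − e^(-0.105333)) = 0.75 × (1 − 0.900025) = 0.074981.

0.07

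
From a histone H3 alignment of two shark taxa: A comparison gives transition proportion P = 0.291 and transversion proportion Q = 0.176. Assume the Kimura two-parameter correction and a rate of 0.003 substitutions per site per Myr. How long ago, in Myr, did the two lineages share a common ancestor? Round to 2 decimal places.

Under the Kimura two-parameter model, d = −½ ln(1 − 2P − Q) − ¼ ln(1 − 2Q).
1 − 2P − Q = 0.242, giving −½ ln(0.242) = 0.709409.
1 − 2Q = 0.648, giving −¼ ln(0.648) = 0.108466.
d = 0.709409 + 0.108466 = 0.817875.
Under a molecular clock d = 2μt, so t = d/(2μ) = 0.817875 / (2 × 0.003) = 136.31 Myr.

136.31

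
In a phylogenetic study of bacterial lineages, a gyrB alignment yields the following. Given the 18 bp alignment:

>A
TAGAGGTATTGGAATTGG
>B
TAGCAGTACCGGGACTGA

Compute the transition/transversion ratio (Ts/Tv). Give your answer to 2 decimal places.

Transitions are A↔G and C↔T; transversions are all other mismatches.
Transitions: 6. Transversions: 1.
R = 6/1 = 6.00.

6.00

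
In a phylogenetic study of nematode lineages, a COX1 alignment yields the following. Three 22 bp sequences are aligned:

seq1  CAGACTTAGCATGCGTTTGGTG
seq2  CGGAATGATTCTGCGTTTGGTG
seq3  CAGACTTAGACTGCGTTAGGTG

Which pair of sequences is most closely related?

seq1 and seq3

seq1–seq2: 6/22 differ, p = 0.273, d = 0.339.
seq1–seq3: 3/22 differ, p = 0.136, d = 0.151.
seq2–seq3: 6/22 differ, p = 0.273, d = 0.339.
The smallest distance is between seq1 and seq3.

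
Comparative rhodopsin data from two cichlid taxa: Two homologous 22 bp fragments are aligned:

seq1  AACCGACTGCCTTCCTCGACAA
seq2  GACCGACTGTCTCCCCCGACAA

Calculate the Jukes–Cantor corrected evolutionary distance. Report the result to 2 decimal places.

The sequences differ at 4 of 22 sites (1, 10, 13, 16), so p = 4/22 ≈ 0.181818.
d = −(3/4) ln(1 − 4p/3) = −0.75 ln(1 − 0.242424) = −0.75 ln(0.757576)
  = −0.75 × (-0.277631) = 0.208223 substitutions/site.

0.21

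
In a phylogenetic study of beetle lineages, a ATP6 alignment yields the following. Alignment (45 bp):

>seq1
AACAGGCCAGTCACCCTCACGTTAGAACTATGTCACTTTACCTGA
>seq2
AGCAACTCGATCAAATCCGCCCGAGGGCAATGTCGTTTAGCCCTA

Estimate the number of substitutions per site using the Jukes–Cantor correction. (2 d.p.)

0.86

The sequences differ at 23 of 45 sites, so p = 23/45 ≈ 0.511111.
d = −(3/4) ln(1 − 4p/3) = −0.75 ln(1 − 0.681481) = −0.75 ln(0.318519)
  = −0.75 × (-1.144073) = 0.858055 substitutions/site.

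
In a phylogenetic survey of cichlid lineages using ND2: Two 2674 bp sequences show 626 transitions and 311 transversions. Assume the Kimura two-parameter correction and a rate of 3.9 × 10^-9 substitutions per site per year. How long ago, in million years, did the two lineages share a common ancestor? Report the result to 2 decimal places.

P = 626/2674 ≈ 0.234106 and Q = 311/2674 ≈ 0.116305.
Under the Kimura two-parameter model, d = −½ ln(1 − 2P − Q) − ¼ ln(1 − 2Q).
1 − 2P − Q = 0.415483, giving −½ ln(0.415483) = 0.439157.
1 − 2Q = 0.76739, giving −¼ ln(0.76739) = 0.066190.
d = 0.439157 + 0.066190 = 0.505347.
Under a molecular clock d = 2μt, so t = d/(2μ) = 0.505347 / (2 × 3.9 × 10^-9) = 64.79 million years.

64.79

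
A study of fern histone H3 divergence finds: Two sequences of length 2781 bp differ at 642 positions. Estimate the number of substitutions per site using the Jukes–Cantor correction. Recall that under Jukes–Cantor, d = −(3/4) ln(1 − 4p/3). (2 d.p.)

0.28

p = 642/2781 ≈ 0.230852.
d = −(3/4) ln(1 − 4p/3) = −0.75 ln(1 − 0.307803) = −0.75 ln(0.692197)
  = −0.75 × (-0.367885) = 0.275914 substitutions/site.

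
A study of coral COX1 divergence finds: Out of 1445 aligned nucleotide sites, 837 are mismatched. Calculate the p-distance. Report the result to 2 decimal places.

0.58

p = 837/1445 = 0.579238… ≈ 0.58 (to 2 d.p.).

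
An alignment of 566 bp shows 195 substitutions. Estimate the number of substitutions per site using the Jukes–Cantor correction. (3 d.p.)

0.461

p = 195/566 ≈ 0.344523.
d = −(3/4) ln(1 − 4p/3) = −0.75 ln(1 − 0.459364) = −0.75 ln(0.540636)
  = −0.75 × (-0.615009) = 0.461257 substitutions/site.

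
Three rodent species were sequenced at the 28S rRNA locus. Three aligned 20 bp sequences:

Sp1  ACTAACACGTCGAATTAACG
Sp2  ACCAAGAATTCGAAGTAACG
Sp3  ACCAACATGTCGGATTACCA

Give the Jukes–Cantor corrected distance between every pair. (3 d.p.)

Sp1–Sp2: 5/20 sites differ → p = 0.25, d = −0.75 ln(1 − 0.333333) = 0.304098 ≈ 0.304.
Sp1–Sp3: 5/20 sites differ → p = 0.25, d = −0.75 ln(1 − 0.333333) = 0.304098 ≈ 0.304.
Sp2–Sp3: 7/20 sites differ → p = 0.35, d = −0.75 ln(1 − 0.466667) = 0.471457 ≈ 0.471.

d(Sp1,Sp2) = 0.304, d(Sp1,Sp3) = 0.304, d(Sp2,Sp3) = 0.471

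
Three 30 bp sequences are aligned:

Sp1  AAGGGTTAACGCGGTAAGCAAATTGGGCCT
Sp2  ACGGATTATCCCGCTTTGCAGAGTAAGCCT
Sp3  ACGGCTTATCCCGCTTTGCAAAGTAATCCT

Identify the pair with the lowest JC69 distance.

Sp2 and Sp3

Sp1–Sp2: 11/30 differ, p = 0.367, d = 0.503.
Sp1–Sp3: 11/30 differ, p = 0.367, d = 0.503.
Sp2–Sp3: 3/30 differ, p = 0.100, d = 0.107.
The smallest distance is between Sp2 and Sp3.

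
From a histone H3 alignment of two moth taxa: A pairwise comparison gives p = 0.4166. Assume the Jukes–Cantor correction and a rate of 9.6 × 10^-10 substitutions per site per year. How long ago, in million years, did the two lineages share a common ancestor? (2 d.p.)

316.69

d = −(3/4) ln(1 − 4p/3) = −0.75 ln(1 − 0.555467) = −0.75 ln(0.444533)
  = −0.75 × (-0.810731) = 0.608048 substitutions/site.
Under a molecular clock d = 2μt, so t = d/(2μ) = 0.608048 / (2 × 9.6 × 10^-10) = 316.69 million years.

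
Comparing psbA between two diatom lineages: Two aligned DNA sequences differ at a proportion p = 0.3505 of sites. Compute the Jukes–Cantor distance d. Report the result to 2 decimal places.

0.47

d = −(3/4) ln(1 − 4p/3) = −0.75 ln(1 − 0.467333) = −0.75 ln(0.532667)
  = −0.75 × (-0.629859) = 0.472394 substitutions/site.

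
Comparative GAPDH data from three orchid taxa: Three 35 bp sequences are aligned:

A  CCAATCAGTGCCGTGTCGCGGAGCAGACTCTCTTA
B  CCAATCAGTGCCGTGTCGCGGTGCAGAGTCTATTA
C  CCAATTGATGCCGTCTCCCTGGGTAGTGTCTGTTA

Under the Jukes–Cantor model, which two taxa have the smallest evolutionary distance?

A and B

A–B: 3/35 differ, p = 0.086, d = 0.091.
A–C: 11/35 differ, p = 0.314, d = 0.407.
B–C: 10/35 differ, p = 0.286, d = 0.360.
The smallest distance is between A and B.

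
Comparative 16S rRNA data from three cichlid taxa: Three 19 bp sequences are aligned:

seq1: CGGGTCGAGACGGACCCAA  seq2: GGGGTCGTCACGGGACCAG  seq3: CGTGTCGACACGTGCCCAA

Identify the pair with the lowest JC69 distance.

seq1 and seq3

seq1–seq2: 6/19 differ, p = 0.316, d = 0.410.
seq1–seq3: 4/19 differ, p = 0.211, d = 0.247.
seq2–seq3: 6/19 differ, p = 0.316, d = 0.410.
The smallest distance is between seq1 and seq3.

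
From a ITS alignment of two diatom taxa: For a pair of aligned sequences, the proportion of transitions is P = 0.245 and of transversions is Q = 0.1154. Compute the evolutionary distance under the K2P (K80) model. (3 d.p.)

0.531

Under the Kimura two-parameter model, d = −½ ln(1 − 2P − Q) − ¼ ln(1 − 2Q).
1 − 2P − Q = 0.3946, giving −½ ln(0.3946) = 0.464941.
1 − 2Q = 0.7692, giving −¼ ln(0.7692) = 0.065601.
d = 0.464941 + 0.065601 = 0.530542.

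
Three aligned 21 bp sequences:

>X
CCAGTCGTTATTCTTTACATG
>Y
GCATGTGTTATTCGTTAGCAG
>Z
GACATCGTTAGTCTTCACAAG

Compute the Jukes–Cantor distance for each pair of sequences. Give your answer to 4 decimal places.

d(X,Y) = 0.5319, d(X,Z) = 0.4408, d(Y,Z) = 0.7557

X–Y: 8/21 sites differ → p ≈ 0.380952, d = −0.75 ln(1 − 0.507936) = 0.531860 ≈ 0.5319.
X–Z: 7/21 sites differ → p ≈ 0.333333, d = −0.75 ln(1 − 0.444444) = 0.440839 ≈ 0.4408.
Y–Z: 10/21 sites differ → p ≈ 0.47619, d = −0.75 ln(1 − 0.63492) = 0.755729 ≈ 0.7557.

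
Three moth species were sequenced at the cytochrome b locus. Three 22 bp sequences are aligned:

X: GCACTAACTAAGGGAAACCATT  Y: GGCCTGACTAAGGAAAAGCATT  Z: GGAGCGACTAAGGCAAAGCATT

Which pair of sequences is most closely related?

Y and Z

X–Y: 5/22 differ, p = 0.227, d = 0.271.
X–Z: 6/22 differ, p = 0.273, d = 0.339.
Y–Z: 4/22 differ, p = 0.182, d = 0.208.
The smallest distance is between Y and Z.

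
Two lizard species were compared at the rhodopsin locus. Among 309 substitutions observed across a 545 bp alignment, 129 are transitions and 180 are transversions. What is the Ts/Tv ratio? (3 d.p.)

0.717

R = 129/180 = 0.716666… ≈ 0.717 (to 3 d.p.).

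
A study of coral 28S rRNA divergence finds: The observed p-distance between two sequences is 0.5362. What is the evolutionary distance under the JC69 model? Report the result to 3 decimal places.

d = −(3/4) ln(1 − 4p/3) = −0.75 ln(1 − 0.714933) = −0.75 ln(0.285067)
  = −0.75 × (-1.255031) = 0.941273 substitutions/site.

0.941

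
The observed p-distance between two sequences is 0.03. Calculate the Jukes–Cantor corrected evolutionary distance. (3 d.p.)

d = −(3/4) ln(1 − 4p/3) = −0.75 ln(1 − 0.04) = −0.75 ln(0.96)
  = −0.75 × (-0.040822) = 0.030617 substitutions/site.

0.031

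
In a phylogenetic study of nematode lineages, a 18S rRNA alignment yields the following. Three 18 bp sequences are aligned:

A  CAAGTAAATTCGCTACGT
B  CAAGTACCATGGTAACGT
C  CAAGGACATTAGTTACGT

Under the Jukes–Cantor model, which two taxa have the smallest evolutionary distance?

A and C

A–B: 6/18 differ, p = 0.333, d = 0.441.
A–C: 4/18 differ, p = 0.222, d = 0.264.
B–C: 5/18 differ, p = 0.278, d = 0.347.
The smallest distance is between A and C.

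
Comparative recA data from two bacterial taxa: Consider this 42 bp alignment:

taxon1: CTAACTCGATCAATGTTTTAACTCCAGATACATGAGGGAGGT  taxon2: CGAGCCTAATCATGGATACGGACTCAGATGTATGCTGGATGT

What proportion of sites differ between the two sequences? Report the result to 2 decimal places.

0.48

The sequences differ at 20 of 42 positions.
p = 20/42 = 0.476190… ≈ 0.48 (to 2 d.p.).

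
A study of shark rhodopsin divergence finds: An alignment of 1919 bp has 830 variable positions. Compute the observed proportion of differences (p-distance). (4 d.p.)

0.4325

p = 830/1919 = 0.432516… ≈ 0.4325 (to 4 d.p.).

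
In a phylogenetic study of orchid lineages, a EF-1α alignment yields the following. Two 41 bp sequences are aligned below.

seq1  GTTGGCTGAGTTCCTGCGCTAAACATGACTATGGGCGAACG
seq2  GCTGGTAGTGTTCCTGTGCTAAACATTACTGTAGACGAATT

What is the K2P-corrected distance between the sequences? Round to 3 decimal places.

0.343

Of 41 sites, 7 differences are transitions and 4 are transversions, so P = 7/41 ≈ 0.170732 and Q = 4/41 ≈ 0.097561.
Under the Kimura two-parameter model, d = −½ ln(1 − 2P − Q) − ¼ ln(1 − 2Q).
1 − 2P − Q = 0.560975, giving −½ ln(0.560975) = 0.289039.
1 − 2Q = 0.804878, giving −¼ ln(0.804878) = 0.054266.
d = 0.289039 + 0.054266 = 0.343305.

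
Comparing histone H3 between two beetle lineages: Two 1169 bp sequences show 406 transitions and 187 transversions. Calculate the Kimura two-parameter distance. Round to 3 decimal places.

1.060

P = 406/1169 ≈ 0.347305 and Q = 187/1169 ≈ 0.159966.
Under the Kimura two-parameter model, d = −½ ln(1 − 2P − Q) − ¼ ln(1 − 2Q).
1 − 2P − Q = 0.145424, giving −½ ln(0.145424) = 0.964051.
1 − 2Q = 0.680068, giving −¼ ln(0.680068) = 0.096391.
d = 0.964051 + 0.096391 = 1.060442.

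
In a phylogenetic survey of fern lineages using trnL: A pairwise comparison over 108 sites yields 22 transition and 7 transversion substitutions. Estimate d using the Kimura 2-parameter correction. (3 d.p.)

0.354

P = 22/108 ≈ 0.203704 and Q = 7/108 ≈ 0.064815.
Under the Kimura two-parameter model, d = −½ ln(1 − 2P − Q) − ¼ ln(1 − 2Q).
1 − 2P − Q = 0.527777, giving −½ ln(0.527777) = 0.319541.
1 − 2Q = 0.87037, giving −¼ ln(0.87037) = 0.034709.
d = 0.319541 + 0.034709 = 0.354250.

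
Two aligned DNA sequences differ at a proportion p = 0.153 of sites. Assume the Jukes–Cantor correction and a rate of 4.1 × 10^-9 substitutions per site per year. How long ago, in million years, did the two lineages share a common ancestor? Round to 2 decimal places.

d = −(3/4) ln(1 − 4p/3) = −0.75 ln(1 − 0.204) = −0.75 ln(0.796)
  = −0.75 × (-0.228156) = 0.171117 substitutions/site.
Under a molecular clock d = 2μt, so t = d/(2μ) = 0.171117 / (2 × 4.1 × 10^-9) = 20.87 million years.

20.87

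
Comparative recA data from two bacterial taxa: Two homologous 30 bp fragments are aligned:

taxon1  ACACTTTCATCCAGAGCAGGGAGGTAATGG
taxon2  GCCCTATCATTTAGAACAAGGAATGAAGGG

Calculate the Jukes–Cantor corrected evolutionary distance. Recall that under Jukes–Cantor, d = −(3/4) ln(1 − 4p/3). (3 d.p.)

The sequences differ at 11 of 30 sites, so p = 11/30 ≈ 0.366667.
d = −(3/4) ln(1 − 4p/3) = −0.75 ln(1 − 0.488889) = −0.75 ln(0.511111)
  = −0.75 × (-0.671168) = 0.503376 substitutions/site.

0.503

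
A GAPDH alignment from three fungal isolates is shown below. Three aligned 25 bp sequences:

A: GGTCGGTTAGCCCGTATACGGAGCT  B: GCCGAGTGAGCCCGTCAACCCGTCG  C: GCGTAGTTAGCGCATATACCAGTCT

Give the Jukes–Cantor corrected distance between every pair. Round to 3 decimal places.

A–B: 12/25 sites differ → p = 0.48, d = −0.75 ln(1 − 0.64) = 0.766238 ≈ 0.766.
A–C: 10/25 sites differ → p = 0.4, d = −0.75 ln(1 − 0.533333) = 0.571605 ≈ 0.572.
B–C: 9/25 sites differ → p = 0.36, d = −0.75 ln(1 − 0.48) = 0.490445 ≈ 0.490.

d(A,B) = 0.766, d(A,C) = 0.572, d(B,C) = 0.490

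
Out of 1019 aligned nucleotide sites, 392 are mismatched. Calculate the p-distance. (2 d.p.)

0.38

p = 392/1019 = 0.384690… ≈ 0.38 (to 2 d.p.).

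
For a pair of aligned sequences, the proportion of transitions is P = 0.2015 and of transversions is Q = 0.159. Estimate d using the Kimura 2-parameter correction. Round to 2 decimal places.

Under the Kimura two-parameter model, d = −½ ln(1 − 2P − Q) − ¼ ln(1 − 2Q).
1 − 2P − Q = 0.438, giving −½ ln(0.438) = 0.412768.
1 − 2Q = 0.682, giving −¼ ln(0.682) = 0.095681.
d = 0.412768 + 0.095681 = 0.508449.

0.51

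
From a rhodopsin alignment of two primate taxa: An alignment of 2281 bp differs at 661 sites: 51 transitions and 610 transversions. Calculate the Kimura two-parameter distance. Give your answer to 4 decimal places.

P = 51/2281 ≈ 0.022359 and Q = 610/2281 ≈ 0.267427.
Under the Kimura two-parameter model, d = −½ ln(1 − 2P − Q) − ¼ ln(1 − 2Q).
1 − 2P − Q = 0.687855, giving −½ ln(0.687855) = 0.187089.
1 − 2Q = 0.465146, giving −¼ ln(0.465146) = 0.191351.
d = 0.187089 + 0.191351 = 0.378440.

0.3784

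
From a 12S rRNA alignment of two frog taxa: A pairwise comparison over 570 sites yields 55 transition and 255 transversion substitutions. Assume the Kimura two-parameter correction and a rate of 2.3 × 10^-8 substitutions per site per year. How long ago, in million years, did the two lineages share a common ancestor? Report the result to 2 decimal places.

23.35

P = 55/570 ≈ 0.096491 and Q = 255/570 ≈ 0.447368.
Under the Kimura two-parameter model, d = −½ ln(1 − 2P − Q) − ¼ ln(1 − 2Q).
1 − 2P − Q = 0.35965, giving −½ ln(0.35965) = 0.511312.
1 − 2Q = 0.105264, giving −¼ ln(0.105264) = 0.562821.
d = 0.511312 + 0.562821 = 1.074133.
Under a molecular clock d = 2μt, so t = d/(2μ) = 1.074133 / (2 × 2.3 × 10^-8) = 23.35 million years.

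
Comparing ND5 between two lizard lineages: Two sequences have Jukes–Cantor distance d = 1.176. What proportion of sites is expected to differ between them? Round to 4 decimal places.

0.5937

p = (3/4)(1 − e^(−4d/3)) = 0.75 × (1 − e^(-1.568)) = 0.75 × (1 − 0.208462) = 0.593654.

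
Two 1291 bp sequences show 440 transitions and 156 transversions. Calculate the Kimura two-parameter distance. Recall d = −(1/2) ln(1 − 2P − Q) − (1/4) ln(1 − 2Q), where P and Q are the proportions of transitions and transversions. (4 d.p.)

P = 440/1291 ≈ 0.340821 and Q = 156/1291 ≈ 0.120837.
Under the Kimura two-parameter model, d = −½ ln(1 − 2P − Q) − ¼ ln(1 − 2Q).
1 − 2P − Q = 0.197521, giving −½ ln(0.197521) = 0.810955.
1 − 2Q = 0.758326, giving −¼ ln(0.758326) = 0.069160.
d = 0.810955 + 0.069160 = 0.880115.

0.8801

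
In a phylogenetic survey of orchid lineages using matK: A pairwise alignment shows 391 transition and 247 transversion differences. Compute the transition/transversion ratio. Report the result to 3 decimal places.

1.583

R = 391/247 = 1.582995… ≈ 1.583 (to 3 d.p.).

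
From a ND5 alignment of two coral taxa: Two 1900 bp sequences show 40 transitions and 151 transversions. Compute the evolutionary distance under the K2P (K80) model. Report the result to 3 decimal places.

0.108

P = 40/1900 ≈ 0.021053 and Q = 151/1900 ≈ 0.079474.
Under the Kimura two-parameter model, d = −½ ln(1 − 2P − Q) − ¼ ln(1 − 2Q).
1 − 2P − Q = 0.87842, giving −½ ln(0.87842) = 0.064815.
1 − 2Q = 0.841052, giving −¼ ln(0.841052) = 0.043275.
d = 0.064815 + 0.043275 = 0.108090.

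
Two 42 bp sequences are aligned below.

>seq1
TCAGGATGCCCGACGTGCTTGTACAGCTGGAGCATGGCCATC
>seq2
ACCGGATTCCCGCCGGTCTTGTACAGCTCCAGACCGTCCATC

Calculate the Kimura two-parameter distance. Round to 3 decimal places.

0.371

Of 42 sites, 1 differences are transitions and 11 are transversions, so P = 1/42 ≈ 0.02381 and Q = 11/42 ≈ 0.261905.
Under the Kimura two-parameter model, d = −½ ln(1 − 2P − Q) − ¼ ln(1 − 2Q).
1 − 2P − Q = 0.690475, giving −½ ln(0.690475) = 0.185188.
1 − 2Q = 0.47619, giving −¼ ln(0.47619) = 0.185485.
d = 0.185188 + 0.185485 = 0.370673.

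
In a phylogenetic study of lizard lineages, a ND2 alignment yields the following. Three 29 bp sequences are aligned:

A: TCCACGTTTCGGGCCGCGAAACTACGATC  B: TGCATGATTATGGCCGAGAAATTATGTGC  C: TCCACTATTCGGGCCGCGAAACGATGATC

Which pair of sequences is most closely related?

A and C

A–B: 10/29 differ, p = 0.345, d = 0.462.
A–C: 4/29 differ, p = 0.138, d = 0.152.
B–C: 10/29 differ, p = 0.345, d = 0.462.
The smallest distance is between A and C.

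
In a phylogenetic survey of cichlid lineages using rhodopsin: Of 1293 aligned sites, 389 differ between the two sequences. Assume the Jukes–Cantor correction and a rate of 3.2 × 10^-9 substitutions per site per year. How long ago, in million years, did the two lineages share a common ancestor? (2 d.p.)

60.08

p = 389/1293 ≈ 0.300851.
d = −(3/4) ln(1 − 4p/3) = −0.75 ln(1 − 0.401135) = −0.75 ln(0.598865)
  = −0.75 × (-0.512719) = 0.384539 substitutions/site.
Under a molecular clock d = 2μt, so t = d/(2μ) = 0.384539 / (2 × 3.2 × 10^-9) = 60.08 million years.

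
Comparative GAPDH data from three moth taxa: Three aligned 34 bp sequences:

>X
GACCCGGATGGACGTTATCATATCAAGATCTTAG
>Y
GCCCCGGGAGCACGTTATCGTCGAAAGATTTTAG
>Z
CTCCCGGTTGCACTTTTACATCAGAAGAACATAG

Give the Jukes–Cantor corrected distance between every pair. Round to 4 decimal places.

d(X,Y) = 0.3265, d(X,Z) = 0.4770, d(Y,Z) = 0.5347

X–Y: 9/34 sites differ → p ≈ 0.264706, d = −0.75 ln(1 − 0.352941) = 0.326488 ≈ 0.3265.
X–Z: 12/34 sites differ → p ≈ 0.352941, d = −0.75 ln(1 − 0.470588) = 0.476991 ≈ 0.4770.
Y–Z: 13/34 sites differ → p ≈ 0.382353, d = −0.75 ln(1 − 0.509804) = 0.534712 ≈ 0.5347.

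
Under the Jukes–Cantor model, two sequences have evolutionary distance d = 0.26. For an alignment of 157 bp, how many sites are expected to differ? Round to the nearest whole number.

34

Invert JC69: p = (3/4)(1 − e^(−4d/3)) = 0.75 × (1 − e^(-0.346667)) = 0.75 × (1 − 0.707041) = 0.219719.
Expected differing sites = pL ≈ 0.219719 × 157 = 34.495883 ≈ 34.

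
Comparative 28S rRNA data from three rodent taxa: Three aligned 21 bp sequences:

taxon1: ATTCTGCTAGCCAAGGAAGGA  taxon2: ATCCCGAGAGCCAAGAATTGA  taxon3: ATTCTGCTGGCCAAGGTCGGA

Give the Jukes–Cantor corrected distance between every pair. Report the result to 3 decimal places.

d(taxon1,taxon2) = 0.441, d(taxon1,taxon3) = 0.158, d(taxon2,taxon3) = 0.635

taxon1–taxon2: 7/21 sites differ → p ≈ 0.333333, d = −0.75 ln(1 − 0.444444) = 0.440839 ≈ 0.441.
taxon1–taxon3: 3/21 sites differ → p ≈ 0.142857, d = −0.75 ln(1 − 0.190476) = 0.158482 ≈ 0.158.
taxon2–taxon3: 9/21 sites differ → p ≈ 0.428571, d = −0.75 ln(1 − 0.571428) = 0.635472 ≈ 0.635.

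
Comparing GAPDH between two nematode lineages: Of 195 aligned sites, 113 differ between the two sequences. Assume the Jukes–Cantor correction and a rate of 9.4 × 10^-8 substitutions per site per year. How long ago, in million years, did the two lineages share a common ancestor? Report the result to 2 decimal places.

p = 113/195 ≈ 0.579487.
d = −(3/4) ln(1 − 4p/3) = −0.75 ln(1 − 0.772649) = −0.75 ln(0.227351)
  = −0.75 × (-1.481260) = 1.110945 substitutions/site.
Under a molecular clock d = 2μt, so t = d/(2μ) = 1.110945 / (2 × 9.4 × 10^-8) = 5.91 million years.

5.91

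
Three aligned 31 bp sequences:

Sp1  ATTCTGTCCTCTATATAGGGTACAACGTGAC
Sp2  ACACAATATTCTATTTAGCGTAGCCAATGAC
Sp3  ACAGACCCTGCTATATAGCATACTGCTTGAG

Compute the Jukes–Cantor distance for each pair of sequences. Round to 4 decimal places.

d(Sp1,Sp2) = 0.6143, d(Sp1,Sp3) = 0.6913, d(Sp2,Sp3) = 0.6143

Sp1–Sp2: 13/31 sites differ → p ≈ 0.419355, d = −0.75 ln(1 − 0.55914) = 0.614271 ≈ 0.6143.
Sp1–Sp3: 14/31 sites differ → p ≈ 0.451613, d = −0.75 ln(1 − 0.602151) = 0.691262 ≈ 0.6913.
Sp2–Sp3: 13/31 sites differ → p ≈ 0.419355, d = −0.75 ln(1 − 0.55914) = 0.614271 ≈ 0.6143.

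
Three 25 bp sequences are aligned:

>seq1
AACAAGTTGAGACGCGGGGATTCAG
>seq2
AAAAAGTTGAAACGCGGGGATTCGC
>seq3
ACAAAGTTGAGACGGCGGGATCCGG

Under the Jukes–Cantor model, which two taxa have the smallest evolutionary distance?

seq1 and seq2

seq1–seq2: 4/25 differ, p = 0.160, d = 0.180.
seq1–seq3: 6/25 differ, p = 0.240, d = 0.289.
seq2–seq3: 6/25 differ, p = 0.240, d = 0.289.
The smallest distance is between seq1 and seq2.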